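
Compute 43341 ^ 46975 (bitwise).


0b1010100101001101 ^ 0b1011011101111111 = 0b1111000110010 = 7730

7730


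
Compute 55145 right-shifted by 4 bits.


0b1101011101101001 >> 4 = 0b110101110110 = 3446

3446


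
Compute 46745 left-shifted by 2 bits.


0b1011011010011001 << 2 = 0b101101101001100100 = 186980

186980


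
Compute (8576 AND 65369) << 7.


Step 1: 8576 & 65369 = 8448
Step 2: 8448 << 7 = 1081344

1081344


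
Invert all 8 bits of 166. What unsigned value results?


166 ^ 255 = 89

89


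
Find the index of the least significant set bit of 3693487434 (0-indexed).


0b11011100001001100010010101001010. Lowest set bit at position 1

1


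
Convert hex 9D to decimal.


9D hex = 157 decimal

157


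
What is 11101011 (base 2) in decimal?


11101011 in decimal = 235

235


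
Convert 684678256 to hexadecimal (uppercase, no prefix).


684678256 = 28CF5C70 hex

28CF5C70


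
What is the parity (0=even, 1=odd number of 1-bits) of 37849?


0b1001001111011001 has 9 ones => parity 1

1


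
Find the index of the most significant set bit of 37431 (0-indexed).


0b1001001000110111. Highest set bit at position 15

15


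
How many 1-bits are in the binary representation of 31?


0b11111 has 5 set bits

5


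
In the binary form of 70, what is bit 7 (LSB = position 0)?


0b1000110, position 7 = 0

0


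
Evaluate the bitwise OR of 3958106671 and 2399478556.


0b11101011111010111110101000101111 | 0b10001111000001010010001100011100 = 0b11101111111011111110101100111111 = 4025477951

4025477951


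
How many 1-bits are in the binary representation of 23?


0b10111 has 4 set bits

4


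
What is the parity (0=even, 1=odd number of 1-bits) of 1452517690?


0b1010110100100111010100100111010 has 16 ones => parity 0

0


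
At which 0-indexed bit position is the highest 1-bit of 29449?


0b111001100001001. Highest set bit at position 14

14


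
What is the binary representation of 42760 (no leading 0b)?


42760 = 1010011100001000 in binary

1010011100001000


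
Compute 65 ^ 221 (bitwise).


0b1000001 ^ 0b11011101 = 0b10011100 = 156

156


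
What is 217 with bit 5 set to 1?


217 | (1 << 5) = 217 | 32 = 249

249


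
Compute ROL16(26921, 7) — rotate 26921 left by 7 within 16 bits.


Rotate 0b110100100101001 left by 7 (16-bit) = 0b1001010010110100 = 38068

38068


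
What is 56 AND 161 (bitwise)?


0b111000 & 0b10100001 = 0b100000 = 32

32


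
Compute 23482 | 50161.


0b101101110111010 | 0b1100001111110001 = 0b1101101111111011 = 56315

56315


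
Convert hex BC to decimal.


BC hex = 188 decimal

188


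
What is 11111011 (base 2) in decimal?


11111011 in decimal = 251

251


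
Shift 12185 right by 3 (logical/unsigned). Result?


0b10111110011001 >> 3 = 0b10111110011 = 1523

1523


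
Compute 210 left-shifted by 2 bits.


0b11010010 << 2 = 0b1101001000 = 840

840


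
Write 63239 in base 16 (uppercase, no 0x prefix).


63239 = F707 hex

F707


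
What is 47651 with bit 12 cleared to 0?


47651 & ~(1 << 12) = 43555

43555


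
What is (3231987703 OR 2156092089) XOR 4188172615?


Step 1: 3231987703 | 2156092089 = 3232202751
Step 2: 3232202751 ^ 4188172615 = 956632760

956632760


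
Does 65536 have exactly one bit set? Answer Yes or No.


0b10000000000000000. Only one bit set => Yes

Yes


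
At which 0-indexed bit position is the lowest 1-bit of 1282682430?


0b1001100011101000010111000111110. Lowest set bit at position 1

1


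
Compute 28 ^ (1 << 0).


28 ^ (1 << 0) = 28 ^ 1 = 29

29


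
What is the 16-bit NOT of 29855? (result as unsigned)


~0b111010010011111 = 0b1000101101100000 = 35680 (16-bit unsigned)

35680


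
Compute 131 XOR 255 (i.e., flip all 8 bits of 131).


131 ^ 255 = 124

124


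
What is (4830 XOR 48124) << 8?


Step 1: 4830 ^ 48124 = 43298
Step 2: 43298 << 8 = 11084288

11084288


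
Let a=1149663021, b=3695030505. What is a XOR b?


1149663021 ^ 3695030505 = 2562443204

2562443204


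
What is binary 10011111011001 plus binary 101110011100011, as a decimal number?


10011111011001 + 101110011100011 = 1000010010111100 = 33980

33980


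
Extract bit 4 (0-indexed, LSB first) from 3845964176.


0b11100101001111001100000110010000, position 4 = 1

1


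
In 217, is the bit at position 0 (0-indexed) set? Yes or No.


0b11011001, bit 0 = 1. Yes

Yes


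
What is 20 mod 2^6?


20 & 63 = 20

20


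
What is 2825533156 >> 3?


0b10101000011010100011011011100100 >> 3 = 0b10101000011010100011011011100 = 353191644

353191644


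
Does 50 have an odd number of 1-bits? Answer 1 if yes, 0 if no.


0b110010 has 3 ones => parity 1

1


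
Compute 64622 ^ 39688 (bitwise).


0b1111110001101110 ^ 0b1001101100001000 = 0b110011101100110 = 26470

26470


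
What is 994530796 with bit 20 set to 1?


994530796 | (1 << 20) = 994530796 | 1048576 = 995579372

995579372


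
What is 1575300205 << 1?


0b1011101111001010010110001101101 << 1 = 0b10111011110010100101100011011010 = 3150600410

3150600410


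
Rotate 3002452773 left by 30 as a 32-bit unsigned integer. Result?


Rotate 0b10110010111101011100101100100101 left by 30 (32-bit) = 0b1101100101111010111001011001001 = 1824355017

1824355017


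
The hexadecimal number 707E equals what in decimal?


707E hex = 28798 decimal

28798


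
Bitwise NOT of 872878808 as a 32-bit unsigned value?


~0b110100000001110001001011011000 = 0b11001011111110001110110100100111 = 3422088487 (32-bit unsigned)

3422088487


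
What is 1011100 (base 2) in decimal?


1011100 in decimal = 92

92


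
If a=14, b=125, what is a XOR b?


14 ^ 125 = 115

115


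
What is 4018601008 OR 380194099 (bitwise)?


0b11101111100001101111110000110000 | 0b10110101010010100110100110011 = 0b11111111101011111111110100110011 = 4289723699

4289723699


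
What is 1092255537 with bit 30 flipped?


1092255537 ^ (1 << 30) = 1092255537 ^ 1073741824 = 18513713

18513713


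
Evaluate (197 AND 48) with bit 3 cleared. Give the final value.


Step 1: 197 & 48 = 0
Step 2: 0 & ~(1 << 3) = 0

0


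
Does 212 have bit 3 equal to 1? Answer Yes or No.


0b11010100, bit 3 = 0. No

No


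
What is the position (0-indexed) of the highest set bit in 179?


0b10110011. Highest set bit at position 7

7


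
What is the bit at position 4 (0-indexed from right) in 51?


0b110011, position 4 = 1

1


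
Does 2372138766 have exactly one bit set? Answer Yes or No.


0b10001101011000111111011100001110. Multiple bits set => No

No


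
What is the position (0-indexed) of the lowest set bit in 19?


0b10011. Lowest set bit at position 0

0


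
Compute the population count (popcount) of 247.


0b11110111 has 7 set bits

7


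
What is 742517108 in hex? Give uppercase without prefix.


742517108 = 2C41E974 hex

2C41E974


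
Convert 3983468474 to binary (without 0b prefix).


3983468474 = 11101101011011101110011110111010 in binary

11101101011011101110011110111010


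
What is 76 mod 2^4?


76 & 15 = 12

12


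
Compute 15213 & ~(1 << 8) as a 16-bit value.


15213 & ~(1 << 8) = 14957

14957


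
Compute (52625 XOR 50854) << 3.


Step 1: 52625 ^ 50854 = 2871
Step 2: 2871 << 3 = 22968

22968


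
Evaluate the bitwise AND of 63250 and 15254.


0b1111011100010010 & 0b11101110010110 = 0b11001100010010 = 13074

13074


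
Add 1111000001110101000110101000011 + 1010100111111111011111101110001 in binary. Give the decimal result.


1111000001110101000110101000011 + 1010100111111111011111101110001 = 11001101001110100100110010110100 = 3443150004

3443150004


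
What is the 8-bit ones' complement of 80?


80 ^ 255 = 175

175


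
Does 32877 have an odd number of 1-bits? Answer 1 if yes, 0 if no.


0b1000000001101101 has 6 ones => parity 0

0


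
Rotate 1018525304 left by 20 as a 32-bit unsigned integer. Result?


Rotate 0b111100101101010111011001111000 left by 20 (32-bit) = 0b1100111100000111100101101010111 = 1736690519

1736690519


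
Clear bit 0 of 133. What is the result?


133 & ~(1 << 0) = 132

132


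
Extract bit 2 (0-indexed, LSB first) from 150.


0b10010110, position 2 = 1

1


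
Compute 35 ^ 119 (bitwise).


0b100011 ^ 0b1110111 = 0b1010100 = 84

84


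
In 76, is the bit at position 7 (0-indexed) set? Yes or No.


0b1001100, bit 7 = 0. No

No


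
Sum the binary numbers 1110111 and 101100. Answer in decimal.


1110111 + 101100 = 10100011 = 163

163


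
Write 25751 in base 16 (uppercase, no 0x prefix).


25751 = 6497 hex

6497


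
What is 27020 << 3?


0b110100110001100 << 3 = 0b110100110001100000 = 216160

216160


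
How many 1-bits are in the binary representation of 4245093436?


0b11111101000001101111110000111100 has 19 set bits

19


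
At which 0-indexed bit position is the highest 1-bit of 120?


0b1111000. Highest set bit at position 6

6


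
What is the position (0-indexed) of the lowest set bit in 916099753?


0b110110100110101001001010101001. Lowest set bit at position 0

0


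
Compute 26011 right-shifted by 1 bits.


0b110010110011011 >> 1 = 0b11001011001101 = 13005

13005


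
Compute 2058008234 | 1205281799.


0b1111010101010101011011010101010 | 0b1000111110101110010010000000111 = 0b1111111111111111011011010101111 = 2147464879

2147464879


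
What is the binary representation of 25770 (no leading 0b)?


25770 = 110010010101010 in binary

110010010101010


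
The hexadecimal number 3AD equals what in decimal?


3AD hex = 941 decimal

941


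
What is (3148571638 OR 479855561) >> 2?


Step 1: 3148571638 | 479855561 = 3216729087
Step 2: 3216729087 >> 2 = 804182271

804182271


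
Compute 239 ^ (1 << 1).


239 ^ (1 << 1) = 239 ^ 2 = 237

237


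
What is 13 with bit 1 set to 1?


13 | (1 << 1) = 13 | 2 = 15

15


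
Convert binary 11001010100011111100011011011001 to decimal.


11001010100011111100011011011001 in decimal = 3398420185

3398420185


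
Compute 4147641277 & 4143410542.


0b11110111001101111111101110111101 & 0b11110110111101110110110101101110 = 0b11110110001101110110100100101100 = 4130826540

4130826540


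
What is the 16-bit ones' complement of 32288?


32288 ^ 65535 = 33247

33247


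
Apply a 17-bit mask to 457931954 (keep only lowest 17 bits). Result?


457931954 & 131071 = 97458

97458


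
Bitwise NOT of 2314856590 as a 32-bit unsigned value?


~0b10001001111110011110100010001110 = 0b1110110000001100001011101110001 = 1980110705 (32-bit unsigned)

1980110705


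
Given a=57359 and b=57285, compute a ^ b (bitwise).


57359 ^ 57285 = 16330

16330


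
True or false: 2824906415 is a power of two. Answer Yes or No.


0b10101000011000001010011010101111. Multiple bits set => No

No


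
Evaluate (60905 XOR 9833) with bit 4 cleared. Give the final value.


Step 1: 60905 ^ 9833 = 52096
Step 2: 52096 & ~(1 << 4) = 52096

52096


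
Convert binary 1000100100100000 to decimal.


1000100100100000 in decimal = 35104

35104


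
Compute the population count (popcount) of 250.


0b11111010 has 6 set bits

6


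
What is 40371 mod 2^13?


40371 & 8191 = 7603

7603


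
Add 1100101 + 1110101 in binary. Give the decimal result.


1100101 + 1110101 = 11011010 = 218

218


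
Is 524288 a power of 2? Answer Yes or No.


0b10000000000000000000. Only one bit set => Yes

Yes


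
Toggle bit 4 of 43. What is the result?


43 ^ (1 << 4) = 43 ^ 16 = 59

59


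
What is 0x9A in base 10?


9A hex = 154 decimal

154


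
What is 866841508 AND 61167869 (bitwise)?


0b110011101010101111001110100100 & 0b11101001010101100011111101 = 0b11101000000101000010100100 = 60838052

60838052


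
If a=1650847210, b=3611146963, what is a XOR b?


1650847210 ^ 3611146963 = 3042465593

3042465593


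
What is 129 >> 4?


0b10000001 >> 4 = 0b1000 = 8

8


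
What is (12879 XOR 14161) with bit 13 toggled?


Step 1: 12879 ^ 14161 = 1310
Step 2: 1310 ^ (1 << 13) = 1310 ^ 8192 = 9502

9502


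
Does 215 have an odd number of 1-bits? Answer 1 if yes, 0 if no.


0b11010111 has 6 ones => parity 0

0


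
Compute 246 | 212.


0b11110110 | 0b11010100 = 0b11110110 = 246

246


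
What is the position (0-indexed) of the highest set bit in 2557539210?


0b10011000011100001111001110001010. Highest set bit at position 31

31


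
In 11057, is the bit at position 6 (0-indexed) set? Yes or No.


0b10101100110001, bit 6 = 0. No

No


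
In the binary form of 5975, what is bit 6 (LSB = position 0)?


0b1011101010111, position 6 = 1

1


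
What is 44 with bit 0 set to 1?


44 | (1 << 0) = 44 | 1 = 45

45


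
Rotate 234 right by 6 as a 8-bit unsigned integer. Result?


Rotate 0b11101010 right by 6 (8-bit) = 0b10101011 = 171

171


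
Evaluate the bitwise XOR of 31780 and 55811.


0b111110000100100 ^ 0b1101101000000011 = 0b1010011000100111 = 42535

42535


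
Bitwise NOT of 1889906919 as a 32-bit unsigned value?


~0b1110000101001011011000011100111 = 0b10001111010110100100111100011000 = 2405060376 (32-bit unsigned)

2405060376


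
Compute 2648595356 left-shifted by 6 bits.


0b10011101110111100101101110011100 << 6 = 0b10011101110111100101101110011100000000 = 169510102784

169510102784


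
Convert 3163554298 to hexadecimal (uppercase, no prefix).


3163554298 = BC9001FA hex

BC9001FA


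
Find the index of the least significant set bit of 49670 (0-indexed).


0b1100001000000110. Lowest set bit at position 1

1


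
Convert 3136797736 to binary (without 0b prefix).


3136797736 = 10111010111101111011110000101000 in binary

10111010111101111011110000101000


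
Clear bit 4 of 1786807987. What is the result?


1786807987 & ~(1 << 4) = 1786807971

1786807971


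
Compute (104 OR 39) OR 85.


Step 1: 104 | 39 = 111
Step 2: 111 | 85 = 127

127


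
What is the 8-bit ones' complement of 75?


75 ^ 255 = 180

180


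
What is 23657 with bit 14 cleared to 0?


23657 & ~(1 << 14) = 7273

7273


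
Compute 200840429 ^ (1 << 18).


200840429 ^ (1 << 18) = 200840429 ^ 262144 = 201102573

201102573


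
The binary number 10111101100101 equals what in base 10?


10111101100101 in decimal = 12133

12133


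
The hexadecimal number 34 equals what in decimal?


34 hex = 52 decimal

52


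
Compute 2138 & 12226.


0b100001011010 & 0b10111111000010 = 0b100001000010 = 2114

2114


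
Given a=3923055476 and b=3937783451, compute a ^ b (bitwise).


3923055476 ^ 3937783451 = 56679919

56679919


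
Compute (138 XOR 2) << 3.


Step 1: 138 ^ 2 = 136
Step 2: 136 << 3 = 1088

1088


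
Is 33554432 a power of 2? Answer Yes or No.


0b10000000000000000000000000. Only one bit set => Yes

Yes


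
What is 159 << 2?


0b10011111 << 2 = 0b1001111100 = 636

636


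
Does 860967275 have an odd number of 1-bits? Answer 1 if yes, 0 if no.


0b110011010100010101000101101011 has 15 ones => parity 1

1


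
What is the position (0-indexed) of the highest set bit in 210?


0b11010010. Highest set bit at position 7

7


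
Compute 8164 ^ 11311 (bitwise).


0b1111111100100 ^ 0b10110000101111 = 0b11001111001011 = 13259

13259


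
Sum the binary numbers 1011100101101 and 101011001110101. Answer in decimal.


1011100101101 + 101011001110101 = 110110110100010 = 28066

28066


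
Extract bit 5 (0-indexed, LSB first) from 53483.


0b1101000011101011, position 5 = 1

1


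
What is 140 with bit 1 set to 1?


140 | (1 << 1) = 140 | 2 = 142

142


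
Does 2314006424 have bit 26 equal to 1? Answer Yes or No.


0b10001001111011001110111110011000, bit 26 = 0. No

No


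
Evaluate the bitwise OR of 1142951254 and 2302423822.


0b1000100001000000000110101010110 | 0b10001001001111000011001100001110 = 0b11001101001111000011111101011110 = 3443277662

3443277662


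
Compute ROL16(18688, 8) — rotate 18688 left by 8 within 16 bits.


Rotate 0b100100100000000 left by 8 (16-bit) = 0b1001001 = 73

73


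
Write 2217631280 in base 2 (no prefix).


2217631280 = 10000100001011100101111000110000 in binary

10000100001011100101111000110000


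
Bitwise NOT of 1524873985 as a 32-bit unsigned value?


~0b1011010111000111011101100000001 = 0b10100101000111000100010011111110 = 2770093310 (32-bit unsigned)

2770093310


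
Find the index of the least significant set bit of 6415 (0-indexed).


0b1100100001111. Lowest set bit at position 0

0


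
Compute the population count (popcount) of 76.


0b1001100 has 3 set bits

3


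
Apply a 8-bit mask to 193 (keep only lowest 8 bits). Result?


193 & 255 = 193

193


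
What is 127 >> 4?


0b1111111 >> 4 = 0b111 = 7

7


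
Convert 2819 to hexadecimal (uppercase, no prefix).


2819 = B03 hex

B03


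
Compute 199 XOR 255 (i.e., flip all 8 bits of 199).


199 ^ 255 = 56

56


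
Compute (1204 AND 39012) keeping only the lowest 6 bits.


Step 1: 1204 & 39012 = 36
Step 2: 36 & 63 = 36

36


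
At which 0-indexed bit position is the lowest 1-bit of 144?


0b10010000. Lowest set bit at position 4

4


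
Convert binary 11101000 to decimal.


11101000 in decimal = 232

232


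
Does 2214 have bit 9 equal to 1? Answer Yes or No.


0b100010100110, bit 9 = 0. No

No


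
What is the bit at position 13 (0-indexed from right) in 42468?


0b1010010111100100, position 13 = 1

1


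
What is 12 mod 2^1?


12 & 1 = 0

0


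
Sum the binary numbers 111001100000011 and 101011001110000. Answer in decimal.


111001100000011 + 101011001110000 = 1100100101110011 = 51571

51571


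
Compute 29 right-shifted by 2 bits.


0b11101 >> 2 = 0b111 = 7

7


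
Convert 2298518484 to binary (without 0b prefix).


2298518484 = 10001001000000001001101111010100 in binary

10001001000000001001101111010100


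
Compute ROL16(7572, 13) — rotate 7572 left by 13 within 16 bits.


Rotate 0b1110110010100 left by 13 (16-bit) = 0b1000001110110010 = 33714

33714


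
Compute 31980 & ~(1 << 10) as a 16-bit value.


31980 & ~(1 << 10) = 30956

30956


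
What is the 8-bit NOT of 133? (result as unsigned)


~0b10000101 = 0b1111010 = 122 (8-bit unsigned)

122


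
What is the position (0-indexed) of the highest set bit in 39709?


0b1001101100011101. Highest set bit at position 15

15


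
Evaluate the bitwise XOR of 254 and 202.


0b11111110 ^ 0b11001010 = 0b110100 = 52

52


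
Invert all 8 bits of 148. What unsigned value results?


148 ^ 255 = 107

107


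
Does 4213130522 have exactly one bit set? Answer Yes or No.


0b11111011000111110100010100011010. Multiple bits set => No

No


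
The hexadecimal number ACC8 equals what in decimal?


ACC8 hex = 44232 decimal

44232


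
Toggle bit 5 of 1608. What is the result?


1608 ^ (1 << 5) = 1608 ^ 32 = 1640

1640


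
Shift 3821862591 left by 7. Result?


0b11100011110011001111111010111111 << 7 = 0b111000111100110011111110101111110000000 = 489198411648

489198411648


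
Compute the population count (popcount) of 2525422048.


0b10010110100001101110000111100000 has 14 set bits

14


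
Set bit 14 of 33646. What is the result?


33646 | (1 << 14) = 33646 | 16384 = 50030

50030


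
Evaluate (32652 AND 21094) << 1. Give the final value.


Step 1: 32652 & 21094 = 20996
Step 2: 20996 << 1 = 41992

41992


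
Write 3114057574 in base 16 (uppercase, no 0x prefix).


3114057574 = B99CBF66 hex

B99CBF66


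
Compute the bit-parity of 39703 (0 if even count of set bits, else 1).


0b1001101100010111 has 9 ones => parity 1

1


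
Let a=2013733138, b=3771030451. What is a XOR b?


2013733138 ^ 3771030451 = 2562882209

2562882209


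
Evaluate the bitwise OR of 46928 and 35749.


0b1011011101010000 | 0b1000101110100101 = 0b1011111111110101 = 49141

49141


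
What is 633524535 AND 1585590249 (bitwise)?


0b100101110000101101000100110111 & 0b1011110100000100010111111101001 = 0b100100000100000000100100001 = 75628833

75628833


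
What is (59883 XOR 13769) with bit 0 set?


Step 1: 59883 ^ 13769 = 56354
Step 2: 56354 | (1 << 0) = 56354 | 1 = 56355

56355


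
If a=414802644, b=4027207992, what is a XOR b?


414802644 ^ 4027207992 = 3904058348

3904058348


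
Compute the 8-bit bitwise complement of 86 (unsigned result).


~0b1010110 = 0b10101001 = 169 (8-bit unsigned)

169


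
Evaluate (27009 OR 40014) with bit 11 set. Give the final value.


Step 1: 27009 | 40014 = 64975
Step 2: 64975 | (1 << 11) = 64975 | 2048 = 64975

64975


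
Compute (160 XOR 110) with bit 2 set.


Step 1: 160 ^ 110 = 206
Step 2: 206 | (1 << 2) = 206 | 4 = 206

206


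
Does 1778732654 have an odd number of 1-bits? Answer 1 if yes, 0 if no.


0b1101010000001010100111001101110 has 15 ones => parity 1

1


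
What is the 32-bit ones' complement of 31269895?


31269895 ^ 4294967295 = 4263697400

4263697400


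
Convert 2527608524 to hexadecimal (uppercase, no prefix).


2527608524 = 96A83ECC hex

96A83ECC


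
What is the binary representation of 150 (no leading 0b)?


150 = 10010110 in binary

10010110


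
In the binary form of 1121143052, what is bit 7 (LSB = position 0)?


0b1000010110100110100100100001100, position 7 = 0

0


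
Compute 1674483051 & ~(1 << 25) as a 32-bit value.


1674483051 & ~(1 << 25) = 1640928619

1640928619


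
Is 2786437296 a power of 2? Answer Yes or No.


0b10100110000101011010100010110000. Multiple bits set => No

No


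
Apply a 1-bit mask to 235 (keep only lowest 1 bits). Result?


235 & 1 = 1

1


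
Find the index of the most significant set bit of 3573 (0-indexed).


0b110111110101. Highest set bit at position 11

11


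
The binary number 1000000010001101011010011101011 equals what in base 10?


1000000010001101011010011101011 in decimal = 1078375659

1078375659


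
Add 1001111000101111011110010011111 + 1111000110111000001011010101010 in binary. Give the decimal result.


1001111000101111011110010011111 + 1111000110111000001011010101010 = 11000111111100111101001101001001 = 3354645321

3354645321


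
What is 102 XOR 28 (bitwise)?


0b1100110 ^ 0b11100 = 0b1111010 = 122

122


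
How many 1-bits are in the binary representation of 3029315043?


0b10110100100011111010110111100011 has 19 set bits

19


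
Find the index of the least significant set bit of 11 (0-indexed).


0b1011. Lowest set bit at position 0

0


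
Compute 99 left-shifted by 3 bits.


0b1100011 << 3 = 0b1100011000 = 792

792


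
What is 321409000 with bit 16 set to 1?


321409000 | (1 << 16) = 321409000 | 65536 = 321474536

321474536


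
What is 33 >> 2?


0b100001 >> 2 = 0b1000 = 8

8


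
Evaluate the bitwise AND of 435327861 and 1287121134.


0b11001111100101001001101110101 & 0b1001100101101111110100011101110 = 0b1000101100101000000001100100 = 145916004

145916004


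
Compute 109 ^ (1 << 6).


109 ^ (1 << 6) = 109 ^ 64 = 45

45


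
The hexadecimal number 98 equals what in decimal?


98 hex = 152 decimal

152


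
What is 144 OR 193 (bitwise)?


0b10010000 | 0b11000001 = 0b11010001 = 209

209


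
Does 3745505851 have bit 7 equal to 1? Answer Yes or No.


0b11011111001111111110001000111011, bit 7 = 0. No

No


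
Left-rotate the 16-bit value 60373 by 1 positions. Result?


Rotate 0b1110101111010101 left by 1 (16-bit) = 0b1101011110101011 = 55211

55211


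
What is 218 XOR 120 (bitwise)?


0b11011010 ^ 0b1111000 = 0b10100010 = 162

162


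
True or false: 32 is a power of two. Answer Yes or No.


0b100000. Only one bit set => Yes

Yes


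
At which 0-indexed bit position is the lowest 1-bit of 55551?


0b1101100011111111. Lowest set bit at position 0

0


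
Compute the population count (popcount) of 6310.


0b1100010100110 has 6 set bits

6


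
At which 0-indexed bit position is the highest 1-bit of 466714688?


0b11011110100011000000001000000. Highest set bit at position 28

28


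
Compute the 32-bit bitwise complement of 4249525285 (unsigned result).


~0b11111101010010101001110000100101 = 0b10101101010110001111011010 = 45442010 (32-bit unsigned)

45442010


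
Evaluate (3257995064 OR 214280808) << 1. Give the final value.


Step 1: 3257995064 | 214280808 = 3472207736
Step 2: 3472207736 << 1 = 6944415472

6944415472


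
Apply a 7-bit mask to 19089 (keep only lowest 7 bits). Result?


19089 & 127 = 17

17


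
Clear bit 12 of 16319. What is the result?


16319 & ~(1 << 12) = 12223

12223


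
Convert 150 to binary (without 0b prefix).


150 = 10010110 in binary

10010110


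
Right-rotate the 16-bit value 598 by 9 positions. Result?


Rotate 0b1001010110 right by 9 (16-bit) = 0b10101100000001 = 11009

11009


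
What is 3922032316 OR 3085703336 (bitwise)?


0b11101001110001010111011010111100 | 0b10110111111011000001100010101000 = 0b11111111111011010111111010111100 = 4293754556

4293754556


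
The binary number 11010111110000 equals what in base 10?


11010111110000 in decimal = 13808

13808


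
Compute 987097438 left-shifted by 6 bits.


0b111010110101011110100101011110 << 6 = 0b111010110101011110100101011110000000 = 63174236032

63174236032


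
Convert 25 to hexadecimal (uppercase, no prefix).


25 = 19 hex

19


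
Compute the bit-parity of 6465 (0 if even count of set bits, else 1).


0b1100101000001 has 5 ones => parity 1

1


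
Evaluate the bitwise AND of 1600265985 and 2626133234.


0b1011111011000100001111100000001 & 0b10011100100001111001110011110010 = 0b11100000000100001110000000000 = 469900288

469900288


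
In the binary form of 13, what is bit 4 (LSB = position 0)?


0b1101, position 4 = 0

0


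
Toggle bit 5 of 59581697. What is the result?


59581697 ^ (1 << 5) = 59581697 ^ 32 = 59581729

59581729


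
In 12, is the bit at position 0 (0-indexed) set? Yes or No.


0b1100, bit 0 = 0. No

No


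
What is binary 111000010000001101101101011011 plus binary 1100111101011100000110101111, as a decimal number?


111000010000001101101101011011 + 1100111101011100000110101111 = 1000101001101101001110100001010 = 1161207050

1161207050


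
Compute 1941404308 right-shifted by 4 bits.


0b1110011101101110111101010010100 >> 4 = 0b111001110110111011110101001 = 121337769

121337769


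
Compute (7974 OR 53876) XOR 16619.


Step 1: 7974 | 53876 = 57206
Step 2: 57206 ^ 16619 = 40861

40861


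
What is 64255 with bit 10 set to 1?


64255 | (1 << 10) = 64255 | 1024 = 65279

65279


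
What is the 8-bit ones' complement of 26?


26 ^ 255 = 229

229


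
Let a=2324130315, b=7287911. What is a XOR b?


2324130315 ^ 7287911 = 2330484332

2330484332


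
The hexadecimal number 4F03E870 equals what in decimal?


4F03E870 hex = 1325656176 decimal

1325656176


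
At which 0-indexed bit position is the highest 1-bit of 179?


0b10110011. Highest set bit at position 7

7


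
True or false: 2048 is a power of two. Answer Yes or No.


0b100000000000. Only one bit set => Yes

Yes


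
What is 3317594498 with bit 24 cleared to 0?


3317594498 & ~(1 << 24) = 3300817282

3300817282


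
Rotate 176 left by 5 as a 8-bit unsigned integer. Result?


Rotate 0b10110000 left by 5 (8-bit) = 0b10110 = 22

22


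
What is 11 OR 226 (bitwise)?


0b1011 | 0b11100010 = 0b11101011 = 235

235


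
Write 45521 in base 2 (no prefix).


45521 = 1011000111010001 in binary

1011000111010001


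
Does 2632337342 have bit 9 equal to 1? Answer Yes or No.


0b10011100111001100100011110111110, bit 9 = 1. Yes

Yes


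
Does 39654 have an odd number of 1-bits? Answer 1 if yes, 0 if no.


0b1001101011100110 has 9 ones => parity 1

1


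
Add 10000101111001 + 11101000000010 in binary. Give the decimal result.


10000101111001 + 11101000000010 = 101101101111011 = 23419

23419


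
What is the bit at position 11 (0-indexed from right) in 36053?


0b1000110011010101, position 11 = 1

1


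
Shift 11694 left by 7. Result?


0b10110110101110 << 7 = 0b101101101011100000000 = 1496832

1496832


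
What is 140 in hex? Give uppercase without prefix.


140 = 8C hex

8C


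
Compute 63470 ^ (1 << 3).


63470 ^ (1 << 3) = 63470 ^ 8 = 63462

63462


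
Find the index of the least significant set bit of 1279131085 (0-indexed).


0b1001100001111011111110111001101. Lowest set bit at position 0

0


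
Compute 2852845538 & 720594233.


0b10101010000010101111011111100010 & 0b101010111100110110010100111001 = 0b101010000000100110010100100000 = 704800032

704800032


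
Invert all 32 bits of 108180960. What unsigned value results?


108180960 ^ 4294967295 = 4186786335

4186786335


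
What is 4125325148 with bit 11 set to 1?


4125325148 | (1 << 11) = 4125325148 | 2048 = 4125327196

4125327196


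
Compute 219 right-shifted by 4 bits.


0b11011011 >> 4 = 0b1101 = 13

13


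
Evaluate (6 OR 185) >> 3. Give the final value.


Step 1: 6 | 185 = 191
Step 2: 191 >> 3 = 23

23


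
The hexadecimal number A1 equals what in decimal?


A1 hex = 161 decimal

161


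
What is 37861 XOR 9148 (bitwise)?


0b1001001111100101 ^ 0b10001110111100 = 0b1011000001011001 = 45145

45145


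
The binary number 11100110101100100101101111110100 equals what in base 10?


11100110101100100101101111110100 in decimal = 3870448628

3870448628


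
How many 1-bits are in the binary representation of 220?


0b11011100 has 5 set bits

5


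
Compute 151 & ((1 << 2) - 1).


151 & 3 = 3

3


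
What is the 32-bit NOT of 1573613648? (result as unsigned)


~0b1011101110010110111000001010000 = 0b10100010001101001000111110101111 = 2721353647 (32-bit unsigned)

2721353647


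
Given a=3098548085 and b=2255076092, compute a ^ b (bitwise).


3098548085 ^ 2255076092 = 1054453129

1054453129


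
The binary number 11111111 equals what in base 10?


11111111 in decimal = 255

255


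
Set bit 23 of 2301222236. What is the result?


2301222236 | (1 << 23) = 2301222236 | 8388608 = 2309610844

2309610844


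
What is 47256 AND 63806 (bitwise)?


0b1011100010011000 & 0b1111100100111110 = 0b1011100000011000 = 47128

47128


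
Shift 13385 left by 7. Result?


0b11010001001001 << 7 = 0b110100010010010000000 = 1713280

1713280


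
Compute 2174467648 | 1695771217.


0b10000001100110111011111001000000 | 0b1100101000100110110101001010001 = 0b11100101100110111111111001010001 = 3852205649

3852205649


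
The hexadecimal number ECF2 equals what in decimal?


ECF2 hex = 60658 decimal

60658


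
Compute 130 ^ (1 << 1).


130 ^ (1 << 1) = 130 ^ 2 = 128

128


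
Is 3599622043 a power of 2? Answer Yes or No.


0b11010110100011011101111110011011. Multiple bits set => No

No


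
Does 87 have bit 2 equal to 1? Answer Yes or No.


0b1010111, bit 2 = 1. Yes

Yes


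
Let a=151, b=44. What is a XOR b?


151 ^ 44 = 187

187


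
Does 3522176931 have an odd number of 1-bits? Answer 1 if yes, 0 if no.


0b11010001111100000010011110100011 has 16 ones => parity 0

0


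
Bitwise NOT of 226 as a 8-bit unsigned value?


~0b11100010 = 0b11101 = 29 (8-bit unsigned)

29


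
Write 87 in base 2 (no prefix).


87 = 1010111 in binary

1010111


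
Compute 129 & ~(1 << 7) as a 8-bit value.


129 & ~(1 << 7) = 1

1


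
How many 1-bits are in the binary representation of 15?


0b1111 has 4 set bits

4


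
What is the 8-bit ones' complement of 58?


58 ^ 255 = 197

197


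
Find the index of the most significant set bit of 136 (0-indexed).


0b10001000. Highest set bit at position 7

7


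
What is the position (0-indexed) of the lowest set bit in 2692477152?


0b10100000011110111111000011100000. Lowest set bit at position 5

5


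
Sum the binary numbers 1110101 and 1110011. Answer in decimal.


1110101 + 1110011 = 11101000 = 232

232


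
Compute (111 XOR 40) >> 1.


Step 1: 111 ^ 40 = 71
Step 2: 71 >> 1 = 35

35


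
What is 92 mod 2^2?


92 & 3 = 0

0


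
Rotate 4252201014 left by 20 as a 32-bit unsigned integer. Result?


Rotate 0b11111101011100110111000000110110 left by 20 (32-bit) = 0b11011011111101011100110111 = 57661239

57661239


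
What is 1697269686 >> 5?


0b1100101001010100100011110110110 >> 5 = 0b11001010010101001000111101 = 53039677

53039677


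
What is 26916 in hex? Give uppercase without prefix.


26916 = 6924 hex

6924


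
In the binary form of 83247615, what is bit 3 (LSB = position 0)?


0b100111101100100000111111111, position 3 = 1

1


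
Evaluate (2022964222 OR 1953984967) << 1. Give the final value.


Step 1: 2022964222 | 1953984967 = 2096626687
Step 2: 2096626687 << 1 = 4193253374

4193253374


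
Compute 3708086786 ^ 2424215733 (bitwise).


0b11011101000001001110101000000010 ^ 0b10010000011111101001100010110101 = 0b1001101011110100111001010110111 = 1299870391

1299870391


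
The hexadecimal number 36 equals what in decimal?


36 hex = 54 decimal

54


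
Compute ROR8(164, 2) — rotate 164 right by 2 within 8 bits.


Rotate 0b10100100 right by 2 (8-bit) = 0b101001 = 41

41


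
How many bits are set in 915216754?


0b110110100011010001100101110010 has 15 set bits

15


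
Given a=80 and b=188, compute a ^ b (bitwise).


80 ^ 188 = 236

236


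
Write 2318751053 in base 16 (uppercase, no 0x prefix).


2318751053 = 8A35554D hex

8A35554D


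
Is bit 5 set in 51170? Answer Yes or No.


0b1100011111100010, bit 5 = 1. Yes

Yes


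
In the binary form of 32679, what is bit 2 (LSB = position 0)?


0b111111110100111, position 2 = 1

1


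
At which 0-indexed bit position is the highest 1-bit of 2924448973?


0b10101110010011111000110011001101. Highest set bit at position 31

31


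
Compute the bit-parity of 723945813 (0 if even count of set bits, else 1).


0b101011001001101000100101010101 has 14 ones => parity 0

0


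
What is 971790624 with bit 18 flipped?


971790624 ^ (1 << 18) = 971790624 ^ 262144 = 971528480

971528480


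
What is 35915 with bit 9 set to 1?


35915 | (1 << 9) = 35915 | 512 = 36427

36427


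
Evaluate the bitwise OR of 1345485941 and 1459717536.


0b1010000001100100111110001110101 | 0b1010111000000011000010110100000 = 0b1010111001100111111110111110101 = 1463025141

1463025141


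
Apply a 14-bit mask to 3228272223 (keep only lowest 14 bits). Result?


3228272223 & 16383 = 1631

1631


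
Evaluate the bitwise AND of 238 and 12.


0b11101110 & 0b1100 = 0b1100 = 12

12


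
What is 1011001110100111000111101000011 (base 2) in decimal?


1011001110100111000111101000011 in decimal = 1507036995

1507036995


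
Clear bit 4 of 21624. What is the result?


21624 & ~(1 << 4) = 21608

21608


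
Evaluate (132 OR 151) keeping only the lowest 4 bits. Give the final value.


Step 1: 132 | 151 = 151
Step 2: 151 & 15 = 7

7


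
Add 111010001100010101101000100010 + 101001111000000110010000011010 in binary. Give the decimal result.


111010001100010101101000100010 + 101001111000000110010000011010 = 1100100000100011011111000111100 = 1678884412

1678884412


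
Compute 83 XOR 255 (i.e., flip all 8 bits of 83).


83 ^ 255 = 172

172


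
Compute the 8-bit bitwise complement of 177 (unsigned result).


~0b10110001 = 0b1001110 = 78 (8-bit unsigned)

78


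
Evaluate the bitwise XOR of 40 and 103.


0b101000 ^ 0b1100111 = 0b1001111 = 79

79


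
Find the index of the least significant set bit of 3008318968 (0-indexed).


0b10110011010011110100110111111000. Lowest set bit at position 3

3


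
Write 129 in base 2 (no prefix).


129 = 10000001 in binary

10000001


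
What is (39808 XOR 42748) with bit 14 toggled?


Step 1: 39808 ^ 42748 = 15740
Step 2: 15740 ^ (1 << 14) = 15740 ^ 16384 = 32124

32124


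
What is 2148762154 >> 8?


0b10000000000100111000001000101010 >> 8 = 0b100000000001001110000010 = 8393602

8393602


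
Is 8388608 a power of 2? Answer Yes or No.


0b100000000000000000000000. Only one bit set => Yes

Yes


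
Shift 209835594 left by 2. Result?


0b1100100000011101011001001010 << 2 = 0b110010000001110101100100101000 = 839342376

839342376


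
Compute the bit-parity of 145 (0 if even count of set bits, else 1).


0b10010001 has 3 ones => parity 1

1


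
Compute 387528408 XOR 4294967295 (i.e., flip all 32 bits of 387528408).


387528408 ^ 4294967295 = 3907438887

3907438887


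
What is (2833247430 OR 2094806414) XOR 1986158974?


Step 1: 2833247430 | 2094806414 = 4242537934
Step 2: 4242537934 ^ 1986158974 = 2327682224

2327682224


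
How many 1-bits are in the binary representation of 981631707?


0b111010100000101000001011011011 has 14 set bits

14


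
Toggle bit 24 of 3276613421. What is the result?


3276613421 ^ (1 << 24) = 3276613421 ^ 16777216 = 3259836205

3259836205


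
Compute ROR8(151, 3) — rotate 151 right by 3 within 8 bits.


Rotate 0b10010111 right by 3 (8-bit) = 0b11110010 = 242

242


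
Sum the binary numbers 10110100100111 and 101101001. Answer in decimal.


10110100100111 + 101101001 = 10111010010000 = 11920

11920


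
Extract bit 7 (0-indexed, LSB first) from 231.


0b11100111, position 7 = 1

1


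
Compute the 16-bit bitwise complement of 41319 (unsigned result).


~0b1010000101100111 = 0b101111010011000 = 24216 (16-bit unsigned)

24216


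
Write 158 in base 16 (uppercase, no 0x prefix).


158 = 9E hex

9E


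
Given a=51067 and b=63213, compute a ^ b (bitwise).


51067 ^ 63213 = 12694

12694


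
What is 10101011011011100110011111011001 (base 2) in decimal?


10101011011011100110011111011001 in decimal = 2876139481

2876139481


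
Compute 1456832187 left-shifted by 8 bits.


0b1010110110101010111111010111011 << 8 = 0b101011011010101011111101011101100000000 = 372949039872

372949039872


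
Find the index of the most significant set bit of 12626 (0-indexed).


0b11000101010010. Highest set bit at position 13

13


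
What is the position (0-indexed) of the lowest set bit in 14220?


0b11011110001100. Lowest set bit at position 2

2


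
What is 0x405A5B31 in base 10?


405A5B31 hex = 1079663409 decimal

1079663409


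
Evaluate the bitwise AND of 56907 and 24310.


0b1101111001001011 & 0b101111011110110 = 0b101111001000010 = 24130

24130
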